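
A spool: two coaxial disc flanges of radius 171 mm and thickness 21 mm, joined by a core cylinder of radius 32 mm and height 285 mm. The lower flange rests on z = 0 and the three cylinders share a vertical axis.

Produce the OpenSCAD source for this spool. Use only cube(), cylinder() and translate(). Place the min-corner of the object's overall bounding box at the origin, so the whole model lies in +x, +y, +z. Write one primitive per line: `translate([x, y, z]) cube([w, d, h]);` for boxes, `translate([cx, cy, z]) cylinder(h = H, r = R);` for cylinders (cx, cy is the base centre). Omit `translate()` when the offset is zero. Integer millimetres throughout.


translate([171, 171, 0]) cylinder(h = 21, r = 171);
translate([171, 171, 21]) cylinder(h = 285, r = 32);
translate([171, 171, 306]) cylinder(h = 21, r = 171);


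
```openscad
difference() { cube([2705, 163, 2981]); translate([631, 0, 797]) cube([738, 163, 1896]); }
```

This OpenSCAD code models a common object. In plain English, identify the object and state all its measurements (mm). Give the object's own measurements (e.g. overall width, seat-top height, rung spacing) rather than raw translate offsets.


A wall 2705 mm long (x), 163 mm thick (y), 2981 mm tall, with a rectangular window opening cut through it. The opening is 738 mm wide and 1896 mm tall; its sill is at z = 797 mm and its near (−x) edge is 631 mm from the wall's −x end. The opening passes through the full wall thickness.


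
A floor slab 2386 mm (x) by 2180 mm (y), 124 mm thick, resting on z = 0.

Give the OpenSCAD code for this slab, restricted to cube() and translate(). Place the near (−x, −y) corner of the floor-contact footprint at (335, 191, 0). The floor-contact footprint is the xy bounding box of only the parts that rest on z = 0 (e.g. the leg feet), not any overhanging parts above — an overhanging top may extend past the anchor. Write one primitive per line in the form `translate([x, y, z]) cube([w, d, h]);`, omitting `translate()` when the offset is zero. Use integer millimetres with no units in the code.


translate([335, 191, 0]) cube([2386, 2180, 124]);


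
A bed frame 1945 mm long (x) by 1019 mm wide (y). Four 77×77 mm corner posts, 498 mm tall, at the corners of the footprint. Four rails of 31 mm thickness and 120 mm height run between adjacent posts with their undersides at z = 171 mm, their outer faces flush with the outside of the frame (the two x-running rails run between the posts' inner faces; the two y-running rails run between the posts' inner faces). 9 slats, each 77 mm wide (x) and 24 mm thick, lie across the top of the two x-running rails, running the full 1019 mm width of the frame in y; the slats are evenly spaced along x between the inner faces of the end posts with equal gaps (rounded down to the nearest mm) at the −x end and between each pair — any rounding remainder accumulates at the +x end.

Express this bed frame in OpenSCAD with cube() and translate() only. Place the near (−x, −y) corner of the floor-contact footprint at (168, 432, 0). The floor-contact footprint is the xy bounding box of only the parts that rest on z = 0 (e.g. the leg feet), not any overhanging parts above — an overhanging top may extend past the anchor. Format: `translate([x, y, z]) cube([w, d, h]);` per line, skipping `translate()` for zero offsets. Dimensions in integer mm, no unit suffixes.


translate([168, 432, 0]) cube([77, 77, 498]);
translate([168, 1374, 0]) cube([77, 77, 498]);
translate([2036, 432, 0]) cube([77, 77, 498]);
translate([2036, 1374, 0]) cube([77, 77, 498]);
translate([245, 432, 171]) cube([1791, 31, 120]);
translate([245, 1420, 171]) cube([1791, 31, 120]);
translate([168, 509, 171]) cube([31, 865, 120]);
translate([2082, 509, 171]) cube([31, 865, 120]);
translate([354, 432, 291]) cube([77, 1019, 24]);
translate([540, 432, 291]) cube([77, 1019, 24]);
translate([726, 432, 291]) cube([77, 1019, 24]);
translate([912, 432, 291]) cube([77, 1019, 24]);
translate([1098, 432, 291]) cube([77, 1019, 24]);
translate([1284, 432, 291]) cube([77, 1019, 24]);
translate([1470, 432, 291]) cube([77, 1019, 24]);
translate([1656, 432, 291]) cube([77, 1019, 24]);
translate([1842, 432, 291]) cube([77, 1019, 24]);


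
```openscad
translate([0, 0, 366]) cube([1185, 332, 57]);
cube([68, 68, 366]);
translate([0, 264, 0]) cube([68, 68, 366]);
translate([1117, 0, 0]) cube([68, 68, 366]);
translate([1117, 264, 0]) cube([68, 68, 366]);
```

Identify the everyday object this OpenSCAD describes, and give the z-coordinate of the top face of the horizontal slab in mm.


A bench. The seat-top height is 423 mm.

A long slab on four corner posts — a bench. The slab sits at z = 366 with thickness 57, so the top is 366 + 57 = 423 mm.


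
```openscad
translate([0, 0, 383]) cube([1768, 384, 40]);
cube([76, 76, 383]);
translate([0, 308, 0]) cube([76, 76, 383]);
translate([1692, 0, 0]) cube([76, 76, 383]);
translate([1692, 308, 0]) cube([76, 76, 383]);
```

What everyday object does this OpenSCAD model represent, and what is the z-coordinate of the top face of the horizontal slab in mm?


A bench. The seat-top height is 423 mm.

A long slab on four corner posts — a bench. The slab sits at z = 383 with thickness 40, so the top is 383 + 40 = 423 mm.


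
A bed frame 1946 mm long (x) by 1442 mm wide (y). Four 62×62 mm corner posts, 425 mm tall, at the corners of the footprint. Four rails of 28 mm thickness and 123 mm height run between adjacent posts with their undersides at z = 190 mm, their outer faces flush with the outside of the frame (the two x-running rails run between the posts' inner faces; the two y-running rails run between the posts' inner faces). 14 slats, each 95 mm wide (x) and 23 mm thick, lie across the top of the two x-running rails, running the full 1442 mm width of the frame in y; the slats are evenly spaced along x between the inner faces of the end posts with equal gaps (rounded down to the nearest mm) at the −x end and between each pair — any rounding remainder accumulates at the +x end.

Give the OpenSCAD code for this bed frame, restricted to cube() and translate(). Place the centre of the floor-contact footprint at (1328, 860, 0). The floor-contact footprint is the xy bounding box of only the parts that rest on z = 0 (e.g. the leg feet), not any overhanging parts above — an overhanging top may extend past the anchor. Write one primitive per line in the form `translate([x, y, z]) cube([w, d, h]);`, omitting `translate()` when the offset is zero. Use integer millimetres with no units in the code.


translate([355, 139, 0]) cube([62, 62, 425]);
translate([355, 1519, 0]) cube([62, 62, 425]);
translate([2239, 139, 0]) cube([62, 62, 425]);
translate([2239, 1519, 0]) cube([62, 62, 425]);
translate([417, 139, 190]) cube([1822, 28, 123]);
translate([417, 1553, 190]) cube([1822, 28, 123]);
translate([355, 201, 190]) cube([28, 1318, 123]);
translate([2273, 201, 190]) cube([28, 1318, 123]);
translate([449, 139, 313]) cube([95, 1442, 23]);
translate([576, 139, 313]) cube([95, 1442, 23]);
translate([703, 139, 313]) cube([95, 1442, 23]);
translate([830, 139, 313]) cube([95, 1442, 23]);
translate([957, 139, 313]) cube([95, 1442, 23]);
translate([1084, 139, 313]) cube([95, 1442, 23]);
translate([1211, 139, 313]) cube([95, 1442, 23]);
translate([1338, 139, 313]) cube([95, 1442, 23]);
translate([1465, 139, 313]) cube([95, 1442, 23]);
translate([1592, 139, 313]) cube([95, 1442, 23]);
translate([1719, 139, 313]) cube([95, 1442, 23]);
translate([1846, 139, 313]) cube([95, 1442, 23]);
translate([1973, 139, 313]) cube([95, 1442, 23]);
translate([2100, 139, 313]) cube([95, 1442, 23]);


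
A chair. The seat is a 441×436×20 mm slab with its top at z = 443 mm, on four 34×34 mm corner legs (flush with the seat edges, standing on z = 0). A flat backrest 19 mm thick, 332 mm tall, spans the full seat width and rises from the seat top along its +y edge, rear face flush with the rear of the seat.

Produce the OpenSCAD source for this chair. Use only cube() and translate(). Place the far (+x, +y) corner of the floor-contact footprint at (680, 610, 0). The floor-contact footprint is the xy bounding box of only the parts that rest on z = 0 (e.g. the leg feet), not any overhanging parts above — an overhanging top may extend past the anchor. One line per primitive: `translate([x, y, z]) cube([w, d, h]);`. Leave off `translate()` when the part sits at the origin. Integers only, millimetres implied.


translate([239, 174, 423]) cube([441, 436, 20]);
translate([239, 174, 0]) cube([34, 34, 423]);
translate([646, 174, 0]) cube([34, 34, 423]);
translate([239, 576, 0]) cube([34, 34, 423]);
translate([646, 576, 0]) cube([34, 34, 423]);
translate([239, 591, 443]) cube([441, 19, 332]);


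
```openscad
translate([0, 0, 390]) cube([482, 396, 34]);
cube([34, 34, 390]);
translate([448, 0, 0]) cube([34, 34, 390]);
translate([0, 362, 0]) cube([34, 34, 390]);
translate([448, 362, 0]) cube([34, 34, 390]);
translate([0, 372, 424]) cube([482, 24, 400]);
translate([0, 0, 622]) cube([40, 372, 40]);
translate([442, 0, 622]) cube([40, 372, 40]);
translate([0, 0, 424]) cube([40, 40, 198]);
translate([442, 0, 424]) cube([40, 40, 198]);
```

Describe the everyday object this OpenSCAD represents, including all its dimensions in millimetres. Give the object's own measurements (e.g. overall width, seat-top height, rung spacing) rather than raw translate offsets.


A chair. The seat is a 482×396×34 mm slab with its top at z = 424 mm, on four 34×34 mm corner legs (flush with the seat edges, standing on z = 0). A flat backrest 24 mm thick, 400 mm tall, spans the full seat width and rises from the seat top along its +y edge, rear face flush with the rear of the seat. Two armrests of 40×40 mm section run along each side from the seat's front edge to the front of the backrest, top faces 238 mm above the seat top and outer faces flush with the seat's x-edges; a 40×40 mm post under the front of each armrest stands on the seat at the front corner.


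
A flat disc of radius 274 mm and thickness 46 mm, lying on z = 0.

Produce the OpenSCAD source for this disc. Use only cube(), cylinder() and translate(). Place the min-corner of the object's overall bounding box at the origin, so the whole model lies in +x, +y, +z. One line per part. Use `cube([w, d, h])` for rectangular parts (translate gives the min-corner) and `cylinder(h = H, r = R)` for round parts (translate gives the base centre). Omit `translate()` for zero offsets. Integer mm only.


translate([274, 274, 0]) cylinder(h = 46, r = 274);


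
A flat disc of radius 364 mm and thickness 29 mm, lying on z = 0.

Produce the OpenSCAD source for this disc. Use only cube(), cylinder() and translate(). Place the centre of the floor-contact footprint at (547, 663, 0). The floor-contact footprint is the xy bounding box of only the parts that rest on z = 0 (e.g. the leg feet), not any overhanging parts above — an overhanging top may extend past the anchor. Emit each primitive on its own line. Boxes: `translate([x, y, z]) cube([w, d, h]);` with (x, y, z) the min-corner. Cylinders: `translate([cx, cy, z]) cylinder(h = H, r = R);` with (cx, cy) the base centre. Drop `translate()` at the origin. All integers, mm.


translate([547, 663, 0]) cylinder(h = 29, r = 364);


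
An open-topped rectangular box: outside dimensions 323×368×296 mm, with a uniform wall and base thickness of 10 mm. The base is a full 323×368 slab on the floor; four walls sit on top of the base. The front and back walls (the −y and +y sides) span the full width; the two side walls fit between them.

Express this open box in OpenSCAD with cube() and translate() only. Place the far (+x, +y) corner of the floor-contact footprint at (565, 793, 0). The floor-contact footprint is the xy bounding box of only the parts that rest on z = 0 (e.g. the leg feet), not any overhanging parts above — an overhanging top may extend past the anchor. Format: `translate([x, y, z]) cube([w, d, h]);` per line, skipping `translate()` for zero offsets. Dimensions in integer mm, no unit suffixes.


translate([242, 425, 0]) cube([323, 368, 10]);
translate([242, 425, 10]) cube([323, 10, 286]);
translate([242, 783, 10]) cube([323, 10, 286]);
translate([242, 435, 10]) cube([10, 348, 286]);
translate([555, 435, 10]) cube([10, 348, 286]);


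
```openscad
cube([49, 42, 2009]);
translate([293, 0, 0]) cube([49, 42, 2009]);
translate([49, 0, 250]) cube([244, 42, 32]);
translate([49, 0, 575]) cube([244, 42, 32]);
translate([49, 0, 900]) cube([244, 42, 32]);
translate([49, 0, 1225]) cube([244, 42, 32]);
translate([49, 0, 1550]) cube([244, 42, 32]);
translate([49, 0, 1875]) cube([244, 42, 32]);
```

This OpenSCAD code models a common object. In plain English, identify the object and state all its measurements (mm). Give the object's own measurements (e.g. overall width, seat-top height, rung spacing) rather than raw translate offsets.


A straight ladder. Two 49×42 mm vertical rails, 2009 mm tall, stand 342 mm apart (outside-to-outside) with their front faces coplanar on the −y side. 6 rungs, each 42 mm deep and 32 mm tall, span between the inner faces of the rails, front faces flush with the rails. The lowest rung's underside is at z = 250 mm and rungs are spaced 325 mm apart (underside to underside).


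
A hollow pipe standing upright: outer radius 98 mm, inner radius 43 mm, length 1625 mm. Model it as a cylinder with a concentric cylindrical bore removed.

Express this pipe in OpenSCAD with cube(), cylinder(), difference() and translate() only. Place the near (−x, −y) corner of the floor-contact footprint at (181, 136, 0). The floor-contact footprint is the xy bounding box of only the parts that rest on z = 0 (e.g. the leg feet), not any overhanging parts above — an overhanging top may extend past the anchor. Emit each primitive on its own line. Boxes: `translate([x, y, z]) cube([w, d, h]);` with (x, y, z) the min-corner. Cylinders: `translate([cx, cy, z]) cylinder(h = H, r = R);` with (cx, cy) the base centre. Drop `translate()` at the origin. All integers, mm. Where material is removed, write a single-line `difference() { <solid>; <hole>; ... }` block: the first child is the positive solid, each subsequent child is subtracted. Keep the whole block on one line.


difference() { translate([279, 234, 0]) cylinder(h = 1625, r = 98); translate([279, 234, 0]) cylinder(h = 1625, r = 43); }


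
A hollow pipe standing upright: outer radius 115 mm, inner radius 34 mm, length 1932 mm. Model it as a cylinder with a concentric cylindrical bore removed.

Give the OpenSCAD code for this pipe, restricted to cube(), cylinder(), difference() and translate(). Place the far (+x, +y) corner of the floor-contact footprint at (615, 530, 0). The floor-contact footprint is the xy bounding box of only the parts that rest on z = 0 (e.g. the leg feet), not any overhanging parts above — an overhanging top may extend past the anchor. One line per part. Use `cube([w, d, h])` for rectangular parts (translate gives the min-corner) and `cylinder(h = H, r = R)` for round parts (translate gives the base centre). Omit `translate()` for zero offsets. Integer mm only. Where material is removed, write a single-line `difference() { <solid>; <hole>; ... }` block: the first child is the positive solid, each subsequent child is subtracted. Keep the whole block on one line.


difference() { translate([500, 415, 0]) cylinder(h = 1932, r = 115); translate([500, 415, 0]) cylinder(h = 1932, r = 34); }


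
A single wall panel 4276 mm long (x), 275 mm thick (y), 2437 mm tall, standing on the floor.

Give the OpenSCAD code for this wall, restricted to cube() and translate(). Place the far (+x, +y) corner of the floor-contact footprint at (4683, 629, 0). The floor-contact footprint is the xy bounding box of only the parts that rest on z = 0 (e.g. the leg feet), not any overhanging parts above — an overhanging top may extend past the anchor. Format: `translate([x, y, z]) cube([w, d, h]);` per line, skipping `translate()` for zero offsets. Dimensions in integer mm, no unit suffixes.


translate([407, 354, 0]) cube([4276, 275, 2437]);


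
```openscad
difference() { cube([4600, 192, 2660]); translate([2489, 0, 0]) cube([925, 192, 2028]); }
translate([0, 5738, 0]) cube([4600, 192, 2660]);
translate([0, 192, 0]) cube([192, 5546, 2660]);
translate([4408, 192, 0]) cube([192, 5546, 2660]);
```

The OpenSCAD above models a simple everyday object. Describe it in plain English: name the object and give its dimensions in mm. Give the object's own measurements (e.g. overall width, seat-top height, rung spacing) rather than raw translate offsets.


A single room: four walls, each 2660 mm tall and 192 mm thick, enclosing an outside footprint 4600×5930 mm (x × y), no floor or roof. The front and back walls (−y and +y sides) run the full x-width; the side walls fit between their inner faces. A door opening 925 mm wide and 2028 mm tall is cut through the front wall from the floor up, its −x edge 2489 mm from the wall's −x end.


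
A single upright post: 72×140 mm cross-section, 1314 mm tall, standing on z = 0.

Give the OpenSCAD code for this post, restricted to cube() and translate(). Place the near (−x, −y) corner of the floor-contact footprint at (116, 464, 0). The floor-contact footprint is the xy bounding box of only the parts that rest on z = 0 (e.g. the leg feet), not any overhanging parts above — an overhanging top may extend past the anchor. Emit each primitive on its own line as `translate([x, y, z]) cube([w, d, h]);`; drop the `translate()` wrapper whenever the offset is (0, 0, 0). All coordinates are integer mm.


translate([116, 464, 0]) cube([72, 140, 1314]);


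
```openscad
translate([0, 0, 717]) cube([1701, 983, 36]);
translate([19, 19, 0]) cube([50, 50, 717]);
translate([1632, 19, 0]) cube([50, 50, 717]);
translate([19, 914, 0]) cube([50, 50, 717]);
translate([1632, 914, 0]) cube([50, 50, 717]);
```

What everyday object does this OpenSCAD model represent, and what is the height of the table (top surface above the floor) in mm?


A table. The table height is 753 mm.

A 1701×983×36 slab sits at z = 717 on four 50 mm square posts — a table. The top surface is at 717 + 36 = 753 mm.


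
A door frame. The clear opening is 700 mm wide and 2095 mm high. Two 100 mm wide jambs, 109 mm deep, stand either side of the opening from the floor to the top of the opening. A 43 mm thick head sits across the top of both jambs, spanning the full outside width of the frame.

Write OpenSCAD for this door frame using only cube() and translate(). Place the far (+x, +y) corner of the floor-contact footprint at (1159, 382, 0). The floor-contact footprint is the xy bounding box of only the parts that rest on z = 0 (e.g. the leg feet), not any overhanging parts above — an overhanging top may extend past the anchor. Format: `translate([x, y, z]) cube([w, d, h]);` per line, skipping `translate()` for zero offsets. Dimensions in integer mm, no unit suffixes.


translate([259, 273, 0]) cube([100, 109, 2095]);
translate([1059, 273, 0]) cube([100, 109, 2095]);
translate([259, 273, 2095]) cube([900, 109, 43]);


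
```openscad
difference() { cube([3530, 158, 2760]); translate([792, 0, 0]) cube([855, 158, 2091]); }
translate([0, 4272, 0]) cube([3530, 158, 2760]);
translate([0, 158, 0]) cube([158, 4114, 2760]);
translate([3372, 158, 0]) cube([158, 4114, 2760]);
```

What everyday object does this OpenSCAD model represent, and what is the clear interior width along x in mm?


A single room. The interior width is 3214 mm.

Four walls enclosing a rectangle with a door in the front wall — a room. Outside width 3530 minus two 158 mm walls gives 3214 mm.


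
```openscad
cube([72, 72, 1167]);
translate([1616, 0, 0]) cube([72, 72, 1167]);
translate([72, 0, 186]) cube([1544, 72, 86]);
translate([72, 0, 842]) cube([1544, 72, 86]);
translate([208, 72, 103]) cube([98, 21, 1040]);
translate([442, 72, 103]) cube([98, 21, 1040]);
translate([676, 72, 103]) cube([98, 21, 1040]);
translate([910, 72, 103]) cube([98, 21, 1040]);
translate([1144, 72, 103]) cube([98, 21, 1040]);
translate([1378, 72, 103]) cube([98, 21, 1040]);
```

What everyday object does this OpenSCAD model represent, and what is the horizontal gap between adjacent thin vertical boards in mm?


A fence section. The picket gap is 136 mm.

Two posts, two rails, 6 pickets — a fence section. Span 1544 mm holds 6 pickets of 98 mm with 7 equal gaps: ⌊(1544 − 6·98) / 7⌋ = 136 mm.


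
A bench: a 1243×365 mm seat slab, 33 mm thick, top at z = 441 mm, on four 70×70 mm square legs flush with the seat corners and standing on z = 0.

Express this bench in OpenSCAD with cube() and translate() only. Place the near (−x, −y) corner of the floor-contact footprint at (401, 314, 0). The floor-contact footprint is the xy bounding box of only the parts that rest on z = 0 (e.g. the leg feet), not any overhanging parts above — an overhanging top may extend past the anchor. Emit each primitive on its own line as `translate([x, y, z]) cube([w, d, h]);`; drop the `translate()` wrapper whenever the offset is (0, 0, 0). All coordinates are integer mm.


translate([401, 314, 408]) cube([1243, 365, 33]);
translate([401, 314, 0]) cube([70, 70, 408]);
translate([401, 609, 0]) cube([70, 70, 408]);
translate([1574, 314, 0]) cube([70, 70, 408]);
translate([1574, 609, 0]) cube([70, 70, 408]);


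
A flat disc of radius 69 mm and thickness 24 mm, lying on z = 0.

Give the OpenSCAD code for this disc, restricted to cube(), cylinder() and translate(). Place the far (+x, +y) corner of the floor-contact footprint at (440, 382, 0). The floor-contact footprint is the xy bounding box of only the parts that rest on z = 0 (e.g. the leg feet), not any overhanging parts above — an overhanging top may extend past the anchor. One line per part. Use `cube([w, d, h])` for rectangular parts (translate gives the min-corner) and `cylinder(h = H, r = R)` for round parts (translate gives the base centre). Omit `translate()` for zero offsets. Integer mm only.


translate([371, 313, 0]) cylinder(h = 24, r = 69);


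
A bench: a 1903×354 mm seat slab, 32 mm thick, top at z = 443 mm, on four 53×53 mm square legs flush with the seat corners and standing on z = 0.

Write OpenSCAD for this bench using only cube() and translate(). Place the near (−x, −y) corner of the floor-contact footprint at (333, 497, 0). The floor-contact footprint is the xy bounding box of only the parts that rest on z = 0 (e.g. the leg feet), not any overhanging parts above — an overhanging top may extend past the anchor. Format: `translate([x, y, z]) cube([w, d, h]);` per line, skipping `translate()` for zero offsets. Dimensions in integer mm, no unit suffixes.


// leg_h = 443 − 32 = 411
translate([333, 497, 411]) cube([1903, 354, 32]);
translate([333, 497, 0]) cube([53, 53, 411]);
translate([333, 798, 0]) cube([53, 53, 411]);
translate([2183, 497, 0]) cube([53, 53, 411]);
translate([2183, 798, 0]) cube([53, 53, 411]);


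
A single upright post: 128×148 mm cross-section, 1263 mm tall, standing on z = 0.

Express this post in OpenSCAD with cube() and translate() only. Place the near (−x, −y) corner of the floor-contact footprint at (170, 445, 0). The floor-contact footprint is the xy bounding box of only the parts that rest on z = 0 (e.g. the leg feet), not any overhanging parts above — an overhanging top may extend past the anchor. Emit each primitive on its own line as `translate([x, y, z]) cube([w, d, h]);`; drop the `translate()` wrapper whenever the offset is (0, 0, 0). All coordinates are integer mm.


translate([170, 445, 0]) cube([128, 148, 1263]);


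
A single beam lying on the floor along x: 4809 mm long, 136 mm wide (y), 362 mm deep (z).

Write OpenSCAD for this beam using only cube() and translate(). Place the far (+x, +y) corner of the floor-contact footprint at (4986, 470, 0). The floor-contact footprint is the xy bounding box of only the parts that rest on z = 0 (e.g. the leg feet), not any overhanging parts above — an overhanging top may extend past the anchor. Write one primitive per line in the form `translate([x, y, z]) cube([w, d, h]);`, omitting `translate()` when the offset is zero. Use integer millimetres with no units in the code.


translate([177, 334, 0]) cube([4809, 136, 362]);


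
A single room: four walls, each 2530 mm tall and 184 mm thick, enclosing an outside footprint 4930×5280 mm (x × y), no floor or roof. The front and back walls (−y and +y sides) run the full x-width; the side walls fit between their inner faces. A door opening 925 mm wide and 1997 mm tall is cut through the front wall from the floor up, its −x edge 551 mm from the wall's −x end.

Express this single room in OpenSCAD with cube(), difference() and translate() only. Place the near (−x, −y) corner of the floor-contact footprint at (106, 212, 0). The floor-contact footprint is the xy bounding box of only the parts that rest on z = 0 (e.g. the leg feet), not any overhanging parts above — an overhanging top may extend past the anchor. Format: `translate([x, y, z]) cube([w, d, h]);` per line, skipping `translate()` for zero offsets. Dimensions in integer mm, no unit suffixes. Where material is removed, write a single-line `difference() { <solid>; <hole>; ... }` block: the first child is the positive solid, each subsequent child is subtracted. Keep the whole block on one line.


difference() { translate([106, 212, 0]) cube([4930, 184, 2530]); translate([657, 212, 0]) cube([925, 184, 1997]); }
translate([106, 5308, 0]) cube([4930, 184, 2530]);
translate([106, 396, 0]) cube([184, 4912, 2530]);
translate([4852, 396, 0]) cube([184, 4912, 2530]);


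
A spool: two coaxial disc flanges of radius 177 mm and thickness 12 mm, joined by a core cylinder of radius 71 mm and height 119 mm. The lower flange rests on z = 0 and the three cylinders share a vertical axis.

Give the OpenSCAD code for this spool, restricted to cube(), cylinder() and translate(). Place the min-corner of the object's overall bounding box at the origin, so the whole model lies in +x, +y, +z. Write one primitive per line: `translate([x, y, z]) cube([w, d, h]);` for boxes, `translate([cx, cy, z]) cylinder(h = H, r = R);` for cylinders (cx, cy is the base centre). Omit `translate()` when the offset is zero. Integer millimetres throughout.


translate([177, 177, 0]) cylinder(h = 12, r = 177);
translate([177, 177, 12]) cylinder(h = 119, r = 71);
translate([177, 177, 131]) cylinder(h = 12, r = 177);


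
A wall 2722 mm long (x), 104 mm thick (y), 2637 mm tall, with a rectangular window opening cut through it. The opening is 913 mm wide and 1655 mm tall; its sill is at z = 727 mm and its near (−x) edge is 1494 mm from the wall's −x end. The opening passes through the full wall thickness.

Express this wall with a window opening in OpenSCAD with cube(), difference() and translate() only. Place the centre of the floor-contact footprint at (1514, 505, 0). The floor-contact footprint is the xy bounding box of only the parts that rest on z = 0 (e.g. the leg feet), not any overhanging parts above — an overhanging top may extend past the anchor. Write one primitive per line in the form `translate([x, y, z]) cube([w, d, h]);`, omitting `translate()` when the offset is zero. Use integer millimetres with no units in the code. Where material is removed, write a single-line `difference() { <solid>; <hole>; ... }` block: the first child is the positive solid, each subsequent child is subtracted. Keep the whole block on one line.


difference() { translate([153, 453, 0]) cube([2722, 104, 2637]); translate([1647, 453, 727]) cube([913, 104, 1655]); }


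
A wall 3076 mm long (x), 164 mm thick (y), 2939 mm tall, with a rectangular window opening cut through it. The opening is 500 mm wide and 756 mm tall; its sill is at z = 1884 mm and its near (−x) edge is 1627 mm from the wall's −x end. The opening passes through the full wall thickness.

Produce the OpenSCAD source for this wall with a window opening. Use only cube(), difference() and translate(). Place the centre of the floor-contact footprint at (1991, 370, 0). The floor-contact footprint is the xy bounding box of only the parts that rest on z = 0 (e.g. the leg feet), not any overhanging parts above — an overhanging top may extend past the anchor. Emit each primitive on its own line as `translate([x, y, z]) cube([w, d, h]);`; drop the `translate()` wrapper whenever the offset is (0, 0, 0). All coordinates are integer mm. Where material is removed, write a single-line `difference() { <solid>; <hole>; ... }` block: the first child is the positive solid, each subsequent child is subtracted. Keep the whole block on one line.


difference() { translate([453, 288, 0]) cube([3076, 164, 2939]); translate([2080, 288, 1884]) cube([500, 164, 756]); }


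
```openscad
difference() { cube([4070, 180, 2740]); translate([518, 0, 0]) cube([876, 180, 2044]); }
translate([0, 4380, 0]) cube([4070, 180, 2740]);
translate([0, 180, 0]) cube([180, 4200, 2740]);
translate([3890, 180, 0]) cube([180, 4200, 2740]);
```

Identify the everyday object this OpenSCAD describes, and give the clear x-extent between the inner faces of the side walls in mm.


A single room. The interior width is 3710 mm.

Four walls enclosing a rectangle with a door in the front wall — a room. Outside width 4070 minus two 180 mm walls gives 3710 mm.


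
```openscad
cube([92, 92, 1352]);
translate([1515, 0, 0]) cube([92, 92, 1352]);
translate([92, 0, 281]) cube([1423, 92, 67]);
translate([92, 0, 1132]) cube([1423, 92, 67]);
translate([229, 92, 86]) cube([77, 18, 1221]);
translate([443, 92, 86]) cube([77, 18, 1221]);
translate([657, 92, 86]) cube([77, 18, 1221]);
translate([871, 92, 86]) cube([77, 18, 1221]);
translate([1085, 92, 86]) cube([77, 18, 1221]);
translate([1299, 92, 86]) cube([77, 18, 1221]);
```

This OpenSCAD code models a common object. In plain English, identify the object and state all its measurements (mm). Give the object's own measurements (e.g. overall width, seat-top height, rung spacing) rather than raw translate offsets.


A fence section. Two 92×92 mm posts, 1352 mm tall, stand on the floor with a clear span of 1423 mm between their inner faces. Two horizontal rails of 92×67 mm section span the gap between the posts with their undersides at z = 281 mm and z = 1132 mm, flush with the posts' −y face. 6 pickets, each 77 mm wide, 18 mm thick and 1221 mm tall, are fixed to the +y face of the rails with their bottoms at z = 86 mm, spaced across the span with a 137 mm gap after the −x post and between neighbouring pickets, with 139 mm left before the +x post.


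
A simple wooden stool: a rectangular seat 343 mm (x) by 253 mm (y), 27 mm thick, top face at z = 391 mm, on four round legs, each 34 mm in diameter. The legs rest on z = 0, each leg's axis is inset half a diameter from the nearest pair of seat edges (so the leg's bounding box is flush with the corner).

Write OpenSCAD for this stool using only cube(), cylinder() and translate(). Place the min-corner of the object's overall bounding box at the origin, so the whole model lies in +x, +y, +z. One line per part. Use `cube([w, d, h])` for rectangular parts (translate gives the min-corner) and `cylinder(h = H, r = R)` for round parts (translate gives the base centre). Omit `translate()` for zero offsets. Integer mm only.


translate([0, 0, 364]) cube([343, 253, 27]);
translate([17, 17, 0]) cylinder(h = 364, r = 17);
translate([326, 17, 0]) cylinder(h = 364, r = 17);
translate([17, 236, 0]) cylinder(h = 364, r = 17);
translate([326, 236, 0]) cylinder(h = 364, r = 17);


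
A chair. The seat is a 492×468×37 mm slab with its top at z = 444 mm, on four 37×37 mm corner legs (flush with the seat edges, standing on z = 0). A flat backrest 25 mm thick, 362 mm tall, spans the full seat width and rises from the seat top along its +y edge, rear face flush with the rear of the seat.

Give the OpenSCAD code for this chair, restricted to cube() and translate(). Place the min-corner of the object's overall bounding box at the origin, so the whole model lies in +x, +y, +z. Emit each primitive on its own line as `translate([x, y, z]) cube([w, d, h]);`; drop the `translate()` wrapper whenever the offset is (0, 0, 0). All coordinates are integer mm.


translate([0, 0, 407]) cube([492, 468, 37]);
cube([37, 37, 407]);
translate([455, 0, 0]) cube([37, 37, 407]);
translate([0, 431, 0]) cube([37, 37, 407]);
translate([455, 431, 0]) cube([37, 37, 407]);
translate([0, 443, 444]) cube([492, 25, 362]);


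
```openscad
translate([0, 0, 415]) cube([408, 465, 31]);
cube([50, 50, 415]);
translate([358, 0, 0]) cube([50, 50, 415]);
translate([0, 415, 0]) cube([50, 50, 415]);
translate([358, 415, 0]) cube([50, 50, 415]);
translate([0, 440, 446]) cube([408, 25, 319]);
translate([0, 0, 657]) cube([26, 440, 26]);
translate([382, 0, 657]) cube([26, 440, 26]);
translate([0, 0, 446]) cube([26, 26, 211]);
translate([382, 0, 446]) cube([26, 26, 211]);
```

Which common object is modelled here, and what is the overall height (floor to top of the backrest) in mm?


A chair. The overall height is 765 mm.

A slab on four corner posts with a tall panel at the back — a chair. The seat slab sits at z = 415 with thickness 31, and the 319 mm backrest starts at the seat top, so the overall height is 415 + 31 + 319 = 765 mm.


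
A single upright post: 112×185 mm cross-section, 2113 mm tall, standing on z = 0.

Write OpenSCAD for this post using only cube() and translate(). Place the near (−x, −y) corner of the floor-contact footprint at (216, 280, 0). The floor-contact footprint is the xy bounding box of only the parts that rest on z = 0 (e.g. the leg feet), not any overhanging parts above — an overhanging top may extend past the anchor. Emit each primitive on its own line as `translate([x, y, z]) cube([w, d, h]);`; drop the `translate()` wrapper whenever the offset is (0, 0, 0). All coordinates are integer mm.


translate([216, 280, 0]) cube([112, 185, 2113]);


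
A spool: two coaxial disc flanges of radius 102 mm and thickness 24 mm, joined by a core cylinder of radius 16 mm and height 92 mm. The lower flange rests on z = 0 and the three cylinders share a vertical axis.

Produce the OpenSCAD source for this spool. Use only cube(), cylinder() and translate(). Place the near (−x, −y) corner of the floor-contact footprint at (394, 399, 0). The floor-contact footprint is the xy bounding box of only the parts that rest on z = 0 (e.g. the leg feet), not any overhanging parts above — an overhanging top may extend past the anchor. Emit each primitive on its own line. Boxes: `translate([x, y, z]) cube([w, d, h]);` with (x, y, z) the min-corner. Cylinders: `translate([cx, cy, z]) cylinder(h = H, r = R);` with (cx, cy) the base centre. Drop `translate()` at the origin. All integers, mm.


translate([496, 501, 0]) cylinder(h = 24, r = 102);
translate([496, 501, 24]) cylinder(h = 92, r = 16);
translate([496, 501, 116]) cylinder(h = 24, r = 102);


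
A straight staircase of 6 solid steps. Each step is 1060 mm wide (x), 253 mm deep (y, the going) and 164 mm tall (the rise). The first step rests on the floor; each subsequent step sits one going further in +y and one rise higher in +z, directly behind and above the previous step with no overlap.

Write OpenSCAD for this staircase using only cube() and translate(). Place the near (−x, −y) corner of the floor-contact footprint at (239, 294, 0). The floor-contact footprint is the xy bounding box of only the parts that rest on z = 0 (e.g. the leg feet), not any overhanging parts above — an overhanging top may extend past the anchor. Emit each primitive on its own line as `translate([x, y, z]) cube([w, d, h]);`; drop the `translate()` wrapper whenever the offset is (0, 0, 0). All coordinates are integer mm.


translate([239, 294, 0]) cube([1060, 253, 164]);
translate([239, 547, 164]) cube([1060, 253, 164]);
translate([239, 800, 328]) cube([1060, 253, 164]);
translate([239, 1053, 492]) cube([1060, 253, 164]);
translate([239, 1306, 656]) cube([1060, 253, 164]);
translate([239, 1559, 820]) cube([1060, 253, 164]);


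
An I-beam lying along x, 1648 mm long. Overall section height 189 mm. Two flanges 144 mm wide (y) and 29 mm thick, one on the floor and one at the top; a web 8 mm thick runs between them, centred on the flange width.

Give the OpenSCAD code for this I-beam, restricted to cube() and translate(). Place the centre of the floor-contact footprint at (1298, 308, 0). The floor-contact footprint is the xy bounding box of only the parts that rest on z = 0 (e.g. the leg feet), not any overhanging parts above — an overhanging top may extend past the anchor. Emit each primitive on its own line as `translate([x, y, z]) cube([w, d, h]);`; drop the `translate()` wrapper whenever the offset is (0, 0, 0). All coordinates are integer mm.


translate([474, 236, 0]) cube([1648, 144, 29]);
translate([474, 304, 29]) cube([1648, 8, 131]);
translate([474, 236, 160]) cube([1648, 144, 29]);


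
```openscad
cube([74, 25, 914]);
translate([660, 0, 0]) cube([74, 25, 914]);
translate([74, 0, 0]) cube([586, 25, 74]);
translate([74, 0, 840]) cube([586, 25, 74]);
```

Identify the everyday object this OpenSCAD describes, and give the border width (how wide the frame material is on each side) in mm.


A picture frame. The border width is 74 mm.

Four thin pieces enclosing a rectangular opening — a picture frame. The two full-height stiles are 914 mm tall; the top rail sits at z = 840 and is 74 mm tall, so the border above the opening is 914 − 840 = 74 mm, matching the stile x-width.


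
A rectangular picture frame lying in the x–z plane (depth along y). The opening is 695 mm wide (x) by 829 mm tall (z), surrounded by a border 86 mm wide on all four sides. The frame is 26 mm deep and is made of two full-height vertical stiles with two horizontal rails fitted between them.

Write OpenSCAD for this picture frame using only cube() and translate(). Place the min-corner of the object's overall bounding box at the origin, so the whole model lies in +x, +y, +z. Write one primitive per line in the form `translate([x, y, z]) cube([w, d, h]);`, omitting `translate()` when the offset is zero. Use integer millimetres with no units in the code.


cube([86, 26, 1001]);
translate([781, 0, 0]) cube([86, 26, 1001]);
translate([86, 0, 0]) cube([695, 26, 86]);
translate([86, 0, 915]) cube([695, 26, 86]);


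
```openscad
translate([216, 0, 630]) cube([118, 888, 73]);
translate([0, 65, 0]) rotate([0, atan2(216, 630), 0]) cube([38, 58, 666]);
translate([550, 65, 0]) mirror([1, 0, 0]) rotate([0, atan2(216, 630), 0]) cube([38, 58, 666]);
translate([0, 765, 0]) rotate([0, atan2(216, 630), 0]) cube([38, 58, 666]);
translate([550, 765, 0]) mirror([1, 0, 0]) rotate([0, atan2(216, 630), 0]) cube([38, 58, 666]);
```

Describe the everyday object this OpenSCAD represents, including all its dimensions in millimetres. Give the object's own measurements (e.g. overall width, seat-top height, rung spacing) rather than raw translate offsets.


A sawhorse. A 118×888×73 mm beam (x, y, z) sits on two A-frame leg pairs. Each pair is two raked legs of 38×58 mm section (58 mm along y) splaying symmetrically in x. Each leg rises 630 mm vertically over 216 mm of horizontal reach and is 666 mm long along its own axis. Every leg's outer bottom edge rests on the floor and its outer top edge meets a bottom edge of the beam — the left legs (tilting toward +x) meet the beam's −x bottom edge, the right legs (their mirror images, tilting toward −x) meet its +x bottom edge — so the leg tops tuck under the beam, the beam's underside is 630 mm above the floor, and the feet are 550 mm apart outside-to-outside with the beam centred between them. The two leg pairs are set in 65 mm from either end of the beam.


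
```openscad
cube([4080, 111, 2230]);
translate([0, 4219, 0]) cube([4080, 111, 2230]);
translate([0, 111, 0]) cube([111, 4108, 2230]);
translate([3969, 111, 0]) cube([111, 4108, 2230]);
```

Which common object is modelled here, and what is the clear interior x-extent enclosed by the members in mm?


A house (or room) frame. The interior width is 3858 mm.

Four 2230 mm walls enclosing a rectangle with no floor or roof — a room or house frame. Outside width is 4080 mm and wall thickness is 111 mm, so the interior width is 4080 − 2 × 111 = 3858 mm.
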